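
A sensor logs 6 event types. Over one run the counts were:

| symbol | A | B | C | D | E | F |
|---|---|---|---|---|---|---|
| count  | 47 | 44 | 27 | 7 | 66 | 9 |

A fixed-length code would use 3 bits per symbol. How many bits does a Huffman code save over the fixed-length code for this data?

141

Fixed-length: 3 bits × 200 symbols = 600 bits.
Huffman merges:
combine D(7), F(9) → 16
combine 16, C(27) → 43
combine 43, B(44) → 87
combine A(47), E(66) → 113
combine 87, 113 → 200
Huffman total = 16 + 43 + 87 + 113 + 200 = 459 bits.
Saving = 600 − 459 = 141 bits.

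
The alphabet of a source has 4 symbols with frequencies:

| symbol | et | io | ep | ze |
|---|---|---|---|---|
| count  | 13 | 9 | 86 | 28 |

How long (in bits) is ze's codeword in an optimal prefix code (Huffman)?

2

Huffman merges, smallest pair first:
combine io(9), et(13) → 22
combine 22, ze(28) → 50
combine 50, ep(86) → 136
ze's leaf is at depth 2, giving a 2-bit codeword.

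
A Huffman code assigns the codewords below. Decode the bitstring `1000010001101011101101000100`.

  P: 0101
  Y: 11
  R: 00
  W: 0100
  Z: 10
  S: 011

Read left to right; each codeword is recognised as soon as it completes (prefix code):
  10→Z | 00→R | 0100→W | 011→S | 0101→P | 11→Y | 011→S | 0100→W | 0100→W
Decoded message: ZRWSPYSWW

ZRWSPYSWW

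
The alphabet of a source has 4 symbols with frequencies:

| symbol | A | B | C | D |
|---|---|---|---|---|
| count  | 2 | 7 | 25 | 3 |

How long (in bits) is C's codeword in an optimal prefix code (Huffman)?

Huffman merges, smallest pair first:
A(2) + D(3) → 5
5 + B(7) → 12
12 + C(25) → 37
C is a child of the root — depth 1, so its codeword is a single bit.

1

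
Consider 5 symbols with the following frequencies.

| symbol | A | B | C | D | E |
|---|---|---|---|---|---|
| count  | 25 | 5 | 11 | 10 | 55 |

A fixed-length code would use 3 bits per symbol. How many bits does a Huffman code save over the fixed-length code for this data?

120

Fixed-length: 3 bits × 106 symbols = 318 bits.
Huffman merges:
combine B(5), D(10) → 15
combine C(11), 15 → 26
combine A(25), 26 → 51
combine 51, E(55) → 106
Huffman total = 15 + 26 + 51 + 106 = 198 bits.
Saving = 318 − 198 = 120 bits.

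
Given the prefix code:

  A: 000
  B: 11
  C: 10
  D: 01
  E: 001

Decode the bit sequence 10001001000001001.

CEEAEE

Read left to right; each codeword is recognised as soon as it completes (prefix code):
  10→C | 001→E | 001→E | 000→A | 001→E | 001→E
Decoded message: CEEAEE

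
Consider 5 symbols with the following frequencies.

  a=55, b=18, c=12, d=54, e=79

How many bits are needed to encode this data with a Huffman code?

466

Greedily combine the two least-frequent nodes:
merge c(12) and b(18): 30
merge 30 and d(54): 84
merge a(55) and e(79): 134
merge 84 and 134: 218
The encoded length is the sum of every internal node's weight: 30 + 84 + 134 + 218 = 466 bits.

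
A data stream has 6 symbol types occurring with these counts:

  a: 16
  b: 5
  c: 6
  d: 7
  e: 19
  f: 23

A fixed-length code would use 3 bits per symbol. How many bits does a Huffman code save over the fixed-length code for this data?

Fixed-length: 3 bits × 76 symbols = 228 bits.
Huffman merges:
merge b(5) and c(6): 11
merge d(7) and 11: 18
merge a(16) and 18: 34
merge e(19) and f(23): 42
merge 34 and 42: 76
Huffman total = 11 + 18 + 34 + 42 + 76 = 181 bits.
Saving = 228 − 181 = 47 bits.

47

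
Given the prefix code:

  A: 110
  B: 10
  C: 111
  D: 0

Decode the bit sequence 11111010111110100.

Read left to right; each codeword is recognised as soon as it completes (prefix code):
  111→C | 110→A | 10→B | 111→C | 110→A | 10→B | 0→D
Decoded message: CABCABD

CABCABD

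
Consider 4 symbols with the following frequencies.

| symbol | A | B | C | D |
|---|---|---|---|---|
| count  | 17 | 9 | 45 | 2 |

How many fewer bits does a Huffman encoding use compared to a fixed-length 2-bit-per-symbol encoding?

Fixed-length: 2 bits × 73 symbols = 146 bits.
Huffman merges:
D(2) + B(9) → 11
11 + A(17) → 28
28 + C(45) → 73
Huffman total = 11 + 28 + 73 = 112 bits.
Saving = 146 − 112 = 34 bits.

34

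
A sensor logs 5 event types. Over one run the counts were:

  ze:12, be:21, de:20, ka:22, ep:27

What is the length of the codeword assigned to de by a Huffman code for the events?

Huffman merges, smallest pair first:
combine ze(12), de(20) → 32
combine be(21), ka(22) → 43
combine ep(27), 32 → 59
combine 43, 59 → 102
de's leaf is at depth 3, giving a 3-bit codeword.

3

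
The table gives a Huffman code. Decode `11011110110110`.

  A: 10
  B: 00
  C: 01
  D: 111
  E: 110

EDAEE

Read left to right; each codeword is recognised as soon as it completes (prefix code):
  110→E | 111→D | 10→A | 110→E | 110→E
Decoded message: EDAEE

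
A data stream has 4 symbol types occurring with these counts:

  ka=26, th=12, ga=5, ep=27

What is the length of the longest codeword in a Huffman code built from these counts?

Merge the two lowest-weight nodes at each step:
ga(5) + th(12) → 17
17 + ka(26) → 43
ep(27) + 43 → 70
Maximum depth reached is 3.

3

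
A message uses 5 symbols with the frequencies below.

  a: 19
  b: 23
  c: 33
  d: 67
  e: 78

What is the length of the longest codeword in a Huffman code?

Merge the two lowest-weight nodes at each step:
a(19) + b(23) → 42
c(33) + 42 → 75
d(67) + 75 → 142
e(78) + 142 → 220
Maximum depth reached is 4.

4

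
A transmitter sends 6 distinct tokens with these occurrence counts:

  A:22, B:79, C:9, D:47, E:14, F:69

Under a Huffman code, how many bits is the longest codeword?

Merge the two lowest-weight nodes at each step:
C(9) + E(14) → 23
A(22) + 23 → 45
45 + D(47) → 92
F(69) + B(79) → 148
92 + 148 → 240
Maximum depth reached is 4.

4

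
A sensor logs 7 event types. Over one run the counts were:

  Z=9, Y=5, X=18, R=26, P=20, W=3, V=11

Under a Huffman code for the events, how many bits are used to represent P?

2

Repeatedly merge the two smallest:
combine W(3), Y(5) → 8
combine 8, Z(9) → 17
combine V(11), 17 → 28
combine X(18), P(20) → 38
combine R(26), 28 → 54
combine 38, 54 → 92
P sits 2 levels below the root, so its codeword is 2 bits.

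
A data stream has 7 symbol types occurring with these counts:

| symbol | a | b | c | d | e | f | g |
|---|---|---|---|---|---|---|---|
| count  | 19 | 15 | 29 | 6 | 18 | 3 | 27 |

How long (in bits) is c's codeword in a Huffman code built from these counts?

2

Repeatedly merge the two smallest:
merge f(3) and d(6): 9
merge 9 and b(15): 24
merge e(18) and a(19): 37
merge 24 and g(27): 51
merge c(29) and 37: 66
merge 51 and 66: 117
The subtree containing c is merged 2 times, so code length = 2.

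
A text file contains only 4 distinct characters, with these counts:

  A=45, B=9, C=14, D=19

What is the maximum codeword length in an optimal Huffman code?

3

Merge the two lowest-weight nodes at each step:
B(9) + C(14) → 23
D(19) + 23 → 42
42 + A(45) → 87
Maximum depth reached is 3.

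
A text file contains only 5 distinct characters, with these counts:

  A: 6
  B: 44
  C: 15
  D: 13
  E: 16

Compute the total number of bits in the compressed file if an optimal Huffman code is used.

Build the Huffman tree bottom-up:
combine A(6), D(13) → 19
combine C(15), E(16) → 31
combine 19, 31 → 50
combine B(44), 50 → 94
Total encoded bits = sum of merged weights = 19 + 31 + 50 + 94 = 194.

194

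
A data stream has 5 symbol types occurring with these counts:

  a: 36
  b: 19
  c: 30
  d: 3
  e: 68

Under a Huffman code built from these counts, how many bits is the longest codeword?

Merge the two lowest-weight nodes at each step:
combine d(3), b(19) → 22
combine 22, c(30) → 52
combine a(36), 52 → 88
combine e(68), 88 → 156
The rarest symbols sit at the bottom; the longest codeword is 4 bits.

4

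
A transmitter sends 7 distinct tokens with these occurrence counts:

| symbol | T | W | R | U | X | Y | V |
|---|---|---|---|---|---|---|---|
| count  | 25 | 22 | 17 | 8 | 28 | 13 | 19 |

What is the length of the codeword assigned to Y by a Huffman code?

Huffman merges, smallest pair first:
combine U(8), Y(13) → 21
combine R(17), V(19) → 36
combine 21, W(22) → 43
combine T(25), X(28) → 53
combine 36, 43 → 79
combine 53, 79 → 132
Y's leaf is at depth 4, giving a 4-bit codeword.

4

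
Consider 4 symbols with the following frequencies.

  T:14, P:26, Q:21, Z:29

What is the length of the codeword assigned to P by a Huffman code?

Repeatedly merge the two smallest:
merge T(14) and Q(21): 35
merge P(26) and Z(29): 55
merge 35 and 55: 90
P sits 2 levels below the root, so its codeword is 2 bits.

2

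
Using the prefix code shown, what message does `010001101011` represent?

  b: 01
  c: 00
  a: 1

bcbabba

Read left to right; each codeword is recognised as soon as it completes (prefix code):
  01→b | 00→c | 01→b | 1→a | 01→b | 01→b | 1→a
Decoded message: bcbabba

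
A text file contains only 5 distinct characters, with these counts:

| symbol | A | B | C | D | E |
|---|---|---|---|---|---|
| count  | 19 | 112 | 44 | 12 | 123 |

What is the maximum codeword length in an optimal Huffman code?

4

Merge the two lowest-weight nodes at each step:
D(12) + A(19) → 31
31 + C(44) → 75
75 + B(112) → 187
E(123) + 187 → 310
The first pair merged (D, A) ends up deepest, at depth 4.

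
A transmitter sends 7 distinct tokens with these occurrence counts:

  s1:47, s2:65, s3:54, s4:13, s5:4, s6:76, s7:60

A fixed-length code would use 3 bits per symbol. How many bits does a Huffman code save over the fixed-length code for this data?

124

Fixed-length: 3 bits × 319 symbols = 957 bits.
Huffman merges:
combine s5(4), s4(13) → 17
combine 17, s1(47) → 64
combine s3(54), s7(60) → 114
combine 64, s2(65) → 129
combine s6(76), 114 → 190
combine 129, 190 → 319
Huffman total = 17 + 64 + 114 + 129 + 190 + 319 = 833 bits.
Saving = 957 − 833 = 124 bits.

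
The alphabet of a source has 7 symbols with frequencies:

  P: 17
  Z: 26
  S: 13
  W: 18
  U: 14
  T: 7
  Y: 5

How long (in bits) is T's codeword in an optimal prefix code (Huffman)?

4

Repeatedly merge the two smallest:
merge Y(5) and T(7): 12
merge 12 and S(13): 25
merge U(14) and P(17): 31
merge W(18) and 25: 43
merge Z(26) and 31: 57
merge 43 and 57: 100
The subtree containing T is merged 4 times, so code length = 4.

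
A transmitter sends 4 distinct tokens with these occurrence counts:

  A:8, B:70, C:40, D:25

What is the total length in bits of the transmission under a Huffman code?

Build the Huffman tree bottom-up:
A(8) + D(25) → 33
33 + C(40) → 73
B(70) + 73 → 143
Total encoded bits = sum of merged weights = 33 + 73 + 143 = 249.

249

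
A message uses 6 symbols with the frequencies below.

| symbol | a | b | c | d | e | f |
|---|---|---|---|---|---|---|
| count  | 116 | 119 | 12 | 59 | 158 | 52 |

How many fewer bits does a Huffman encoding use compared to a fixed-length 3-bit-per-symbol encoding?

Fixed-length: 3 bits × 516 symbols = 1548 bits.
Huffman merges:
c(12) + f(52) → 64
d(59) + 64 → 123
a(116) + b(119) → 235
123 + e(158) → 281
235 + 281 → 516
Huffman total = 64 + 123 + 235 + 281 + 516 = 1219 bits.
Saving = 1548 − 1219 = 329 bits.

329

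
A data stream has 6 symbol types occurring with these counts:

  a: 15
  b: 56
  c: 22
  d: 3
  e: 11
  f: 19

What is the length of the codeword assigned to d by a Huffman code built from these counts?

Repeatedly merge the two smallest:
combine d(3), e(11) → 14
combine 14, a(15) → 29
combine f(19), c(22) → 41
combine 29, 41 → 70
combine b(56), 70 → 126
The subtree containing d is merged 4 times, so code length = 4.

4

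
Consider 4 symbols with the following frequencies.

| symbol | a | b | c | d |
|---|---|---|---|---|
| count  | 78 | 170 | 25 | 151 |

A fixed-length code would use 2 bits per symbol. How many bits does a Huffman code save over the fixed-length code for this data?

67

Fixed-length: 2 bits × 424 symbols = 848 bits.
Huffman merges:
c(25) + a(78) → 103
103 + d(151) → 254
b(170) + 254 → 424
Huffman total = 103 + 254 + 424 = 781 bits.
Saving = 848 − 781 = 67 bits.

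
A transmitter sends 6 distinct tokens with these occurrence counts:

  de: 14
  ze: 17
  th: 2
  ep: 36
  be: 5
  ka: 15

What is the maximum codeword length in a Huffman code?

4

Merge the two lowest-weight nodes at each step:
combine th(2), be(5) → 7
combine 7, de(14) → 21
combine ka(15), ze(17) → 32
combine 21, 32 → 53
combine ep(36), 53 → 89
Maximum depth reached is 4.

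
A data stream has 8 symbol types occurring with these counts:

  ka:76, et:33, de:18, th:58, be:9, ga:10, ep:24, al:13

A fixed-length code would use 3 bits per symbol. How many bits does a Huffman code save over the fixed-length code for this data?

Fixed-length: 3 bits × 241 symbols = 723 bits.
Huffman merges:
be(9) + ga(10) → 19
al(13) + de(18) → 31
19 + ep(24) → 43
31 + et(33) → 64
43 + th(58) → 101
64 + ka(76) → 140
101 + 140 → 241
Huffman total = 19 + 31 + 43 + 64 + 101 + 140 + 241 = 639 bits.
Saving = 723 − 639 = 84 bits.

84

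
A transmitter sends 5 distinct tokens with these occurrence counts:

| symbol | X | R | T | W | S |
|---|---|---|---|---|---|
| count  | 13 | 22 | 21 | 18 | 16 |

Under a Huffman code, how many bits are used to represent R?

2

Build the tree from the bottom:
merge X(13) and S(16): 29
merge W(18) and T(21): 39
merge R(22) and 29: 51
merge 39 and 51: 90
R sits 2 levels below the root, so its codeword is 2 bits.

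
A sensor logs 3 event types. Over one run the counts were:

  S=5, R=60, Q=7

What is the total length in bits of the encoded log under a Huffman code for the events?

84

Greedily combine the two least-frequent nodes:
S(5) + Q(7) → 12
12 + R(60) → 72
Total encoded bits = sum of merged weights = 12 + 72 = 84.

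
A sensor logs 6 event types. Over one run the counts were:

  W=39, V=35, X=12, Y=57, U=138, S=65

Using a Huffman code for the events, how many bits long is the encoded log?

Greedily combine the two least-frequent nodes:
combine X(12), V(35) → 47
combine W(39), 47 → 86
combine Y(57), S(65) → 122
combine 86, 122 → 208
combine U(138), 208 → 346
The encoded length is the sum of every internal node's weight: 47 + 86 + 122 + 208 + 346 = 809 bits.

809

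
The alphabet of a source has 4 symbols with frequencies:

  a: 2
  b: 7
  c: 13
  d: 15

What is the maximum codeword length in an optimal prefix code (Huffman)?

Merge the two lowest-weight nodes at each step:
combine a(2), b(7) → 9
combine 9, c(13) → 22
combine d(15), 22 → 37
The first pair merged (a, b) ends up deepest, at depth 3.

3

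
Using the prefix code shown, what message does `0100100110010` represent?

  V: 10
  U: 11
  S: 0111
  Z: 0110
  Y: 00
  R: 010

Read left to right; each codeword is recognised as soon as it completes (prefix code):
  010→R | 010→R | 0110→Z | 010→R
Decoded message: RRZR

RRZR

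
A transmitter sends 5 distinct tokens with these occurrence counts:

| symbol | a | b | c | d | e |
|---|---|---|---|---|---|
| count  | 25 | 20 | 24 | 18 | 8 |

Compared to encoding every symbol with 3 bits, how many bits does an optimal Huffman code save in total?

Fixed-length: 3 bits × 95 symbols = 285 bits.
Huffman merges:
combine e(8), d(18) → 26
combine b(20), c(24) → 44
combine a(25), 26 → 51
combine 44, 51 → 95
Huffman total = 26 + 44 + 51 + 95 = 216 bits.
Saving = 285 − 216 = 69 bits.

69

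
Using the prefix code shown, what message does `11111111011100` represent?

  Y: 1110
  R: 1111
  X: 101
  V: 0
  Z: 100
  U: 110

RRVYV

Read left to right; each codeword is recognised as soon as it completes (prefix code):
  1111→R | 1111→R | 0→V | 1110→Y | 0→V
Decoded message: RRVYV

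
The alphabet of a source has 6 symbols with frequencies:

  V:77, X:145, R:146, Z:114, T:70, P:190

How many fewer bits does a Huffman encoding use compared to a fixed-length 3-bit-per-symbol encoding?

336

Fixed-length: 3 bits × 742 symbols = 2226 bits.
Huffman merges:
merge T(70) and V(77): 147
merge Z(114) and X(145): 259
merge R(146) and 147: 293
merge P(190) and 259: 449
merge 293 and 449: 742
Huffman total = 147 + 259 + 293 + 449 + 742 = 1890 bits.
Saving = 2226 − 1890 = 336 bits.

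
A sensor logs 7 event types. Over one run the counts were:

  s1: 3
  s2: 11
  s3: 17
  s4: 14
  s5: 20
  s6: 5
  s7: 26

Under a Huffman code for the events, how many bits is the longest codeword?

Merge the two lowest-weight nodes at each step:
combine s1(3), s6(5) → 8
combine 8, s2(11) → 19
combine s4(14), s3(17) → 31
combine 19, s5(20) → 39
combine s7(26), 31 → 57
combine 39, 57 → 96
The rarest symbols sit at the bottom; the longest codeword is 4 bits.

4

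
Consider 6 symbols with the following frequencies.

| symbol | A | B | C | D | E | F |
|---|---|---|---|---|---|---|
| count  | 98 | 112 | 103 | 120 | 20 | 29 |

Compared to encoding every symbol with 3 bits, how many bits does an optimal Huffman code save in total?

Fixed-length: 3 bits × 482 symbols = 1446 bits.
Huffman merges:
E(20) + F(29) → 49
49 + A(98) → 147
C(103) + B(112) → 215
D(120) + 147 → 267
215 + 267 → 482
Huffman total = 49 + 147 + 215 + 267 + 482 = 1160 bits.
Saving = 1446 − 1160 = 286 bits.

286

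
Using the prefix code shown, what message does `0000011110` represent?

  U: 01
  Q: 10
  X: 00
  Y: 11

XXUYQ

Read left to right; each codeword is recognised as soon as it completes (prefix code):
  00→X | 00→X | 01→U | 11→Y | 10→Q
Decoded message: XXUYQ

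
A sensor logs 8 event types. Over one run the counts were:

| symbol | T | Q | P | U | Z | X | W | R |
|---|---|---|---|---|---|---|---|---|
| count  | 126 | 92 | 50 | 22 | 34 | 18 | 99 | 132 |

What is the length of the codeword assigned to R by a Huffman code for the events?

Build the tree from the bottom:
merge X(18) and U(22): 40
merge Z(34) and 40: 74
merge P(50) and 74: 124
merge Q(92) and W(99): 191
merge 124 and T(126): 250
merge R(132) and 191: 323
merge 250 and 323: 573
R sits 2 levels below the root, so its codeword is 2 bits.

2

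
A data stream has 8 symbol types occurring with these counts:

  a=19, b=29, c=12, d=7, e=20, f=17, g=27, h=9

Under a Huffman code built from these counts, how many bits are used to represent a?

3

Build the tree from the bottom:
d(7) + h(9) → 16
c(12) + 16 → 28
f(17) + a(19) → 36
e(20) + g(27) → 47
28 + b(29) → 57
36 + 47 → 83
57 + 83 → 140
a's leaf is at depth 3, giving a 3-bit codeword.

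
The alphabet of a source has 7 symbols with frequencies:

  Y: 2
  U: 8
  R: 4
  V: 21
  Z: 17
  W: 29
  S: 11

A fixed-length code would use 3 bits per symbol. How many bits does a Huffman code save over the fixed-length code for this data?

Fixed-length: 3 bits × 92 symbols = 276 bits.
Huffman merges:
Y(2) + R(4) → 6
6 + U(8) → 14
S(11) + 14 → 25
Z(17) + V(21) → 38
25 + W(29) → 54
38 + 54 → 92
Huffman total = 6 + 14 + 25 + 38 + 54 + 92 = 229 bits.
Saving = 276 − 229 = 47 bits.

47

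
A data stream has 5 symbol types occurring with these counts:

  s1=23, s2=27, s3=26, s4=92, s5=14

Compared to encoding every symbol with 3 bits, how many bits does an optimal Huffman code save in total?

Fixed-length: 3 bits × 182 symbols = 546 bits.
Huffman merges:
combine s5(14), s1(23) → 37
combine s3(26), s2(27) → 53
combine 37, 53 → 90
combine 90, s4(92) → 182
Huffman total = 37 + 53 + 90 + 182 = 362 bits.
Saving = 546 − 362 = 184 bits.

184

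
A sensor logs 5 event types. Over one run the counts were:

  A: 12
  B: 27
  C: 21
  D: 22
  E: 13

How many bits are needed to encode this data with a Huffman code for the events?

215

Greedily combine the two least-frequent nodes:
combine A(12), E(13) → 25
combine C(21), D(22) → 43
combine 25, B(27) → 52
combine 43, 52 → 95
Each symbol's bit-cost is frequency × depth; summing gives 215 bits (equivalently 25 + 43 + 52 + 95).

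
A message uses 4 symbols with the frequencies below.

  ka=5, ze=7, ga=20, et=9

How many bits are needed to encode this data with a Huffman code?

74

Merge the two smallest weights repeatedly:
combine ka(5), ze(7) → 12
combine et(9), 12 → 21
combine ga(20), 21 → 41
Total encoded bits = sum of merged weights = 12 + 21 + 41 = 74.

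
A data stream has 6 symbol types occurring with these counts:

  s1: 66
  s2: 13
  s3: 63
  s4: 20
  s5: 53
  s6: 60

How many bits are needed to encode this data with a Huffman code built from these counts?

669

Greedily combine the two least-frequent nodes:
merge s2(13) and s4(20): 33
merge 33 and s5(53): 86
merge s6(60) and s3(63): 123
merge s1(66) and 86: 152
merge 123 and 152: 275
Each symbol's bit-cost is frequency × depth; summing gives 669 bits (equivalently 33 + 86 + 123 + 152 + 275).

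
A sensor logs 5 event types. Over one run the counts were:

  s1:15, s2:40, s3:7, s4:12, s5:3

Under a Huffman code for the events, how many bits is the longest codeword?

Merge the two lowest-weight nodes at each step:
s5(3) + s3(7) → 10
10 + s4(12) → 22
s1(15) + 22 → 37
37 + s2(40) → 77
The first pair merged (s5, s3) ends up deepest, at depth 4.

4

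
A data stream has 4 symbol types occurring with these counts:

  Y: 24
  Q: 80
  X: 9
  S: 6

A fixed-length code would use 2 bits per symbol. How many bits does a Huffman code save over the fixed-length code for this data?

Fixed-length: 2 bits × 119 symbols = 238 bits.
Huffman merges:
merge S(6) and X(9): 15
merge 15 and Y(24): 39
merge 39 and Q(80): 119
Huffman total = 15 + 39 + 119 = 173 bits.
Saving = 238 − 173 = 65 bits.

65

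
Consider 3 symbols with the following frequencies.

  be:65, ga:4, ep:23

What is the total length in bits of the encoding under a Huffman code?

Merge the two smallest weights repeatedly:
ga(4) + ep(23) → 27
27 + be(65) → 92
The encoded length is the sum of every internal node's weight: 27 + 92 = 119 bits.

119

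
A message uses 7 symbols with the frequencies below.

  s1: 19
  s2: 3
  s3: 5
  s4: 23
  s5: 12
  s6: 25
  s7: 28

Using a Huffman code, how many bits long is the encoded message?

Greedily combine the two least-frequent nodes:
combine s2(3), s3(5) → 8
combine 8, s5(12) → 20
combine s1(19), 20 → 39
combine s4(23), s6(25) → 48
combine s7(28), 39 → 67
combine 48, 67 → 115
The encoded length is the sum of every internal node's weight: 8 + 20 + 39 + 48 + 67 + 115 = 297 bits.

297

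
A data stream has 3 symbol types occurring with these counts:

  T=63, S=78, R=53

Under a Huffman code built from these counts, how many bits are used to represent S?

Huffman merges, smallest pair first:
combine R(53), T(63) → 116
combine S(78), 116 → 194
S sits one level below the root: a 1-bit codeword.

1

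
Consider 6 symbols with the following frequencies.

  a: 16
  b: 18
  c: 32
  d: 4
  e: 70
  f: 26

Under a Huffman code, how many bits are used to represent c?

Build the tree from the bottom:
d(4) + a(16) → 20
b(18) + 20 → 38
f(26) + c(32) → 58
38 + 58 → 96
e(70) + 96 → 166
c sits 3 levels below the root, so its codeword is 3 bits.

3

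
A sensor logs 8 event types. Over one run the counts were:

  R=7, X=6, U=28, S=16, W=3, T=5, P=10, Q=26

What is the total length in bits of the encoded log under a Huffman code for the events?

Greedily combine the two least-frequent nodes:
combine W(3), T(5) → 8
combine X(6), R(7) → 13
combine 8, P(10) → 18
combine 13, S(16) → 29
combine 18, Q(26) → 44
combine U(28), 29 → 57
combine 44, 57 → 101
The encoded length is the sum of every internal node's weight: 8 + 13 + 18 + 29 + 44 + 57 + 101 = 270 bits.

270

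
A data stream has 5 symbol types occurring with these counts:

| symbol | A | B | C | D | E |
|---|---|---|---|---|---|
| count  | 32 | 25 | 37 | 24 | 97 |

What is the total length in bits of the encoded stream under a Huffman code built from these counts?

451

Greedily combine the two least-frequent nodes:
merge D(24) and B(25): 49
merge A(32) and C(37): 69
merge 49 and 69: 118
merge E(97) and 118: 215
Each symbol's bit-cost is frequency × depth; summing gives 451 bits (equivalently 49 + 69 + 118 + 215).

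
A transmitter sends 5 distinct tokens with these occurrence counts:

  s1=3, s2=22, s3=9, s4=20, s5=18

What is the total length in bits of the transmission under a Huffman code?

Build the Huffman tree bottom-up:
s1(3) + s3(9) → 12
12 + s5(18) → 30
s4(20) + s2(22) → 42
30 + 42 → 72
Each symbol's bit-cost is frequency × depth; summing gives 156 bits (equivalently 12 + 30 + 42 + 72).

156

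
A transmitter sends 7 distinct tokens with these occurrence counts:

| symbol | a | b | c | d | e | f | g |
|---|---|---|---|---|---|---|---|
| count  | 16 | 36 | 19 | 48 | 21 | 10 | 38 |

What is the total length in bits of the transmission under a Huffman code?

Merge the two smallest weights repeatedly:
f(10) + a(16) → 26
c(19) + e(21) → 40
26 + b(36) → 62
g(38) + 40 → 78
d(48) + 62 → 110
78 + 110 → 188
Each symbol's bit-cost is frequency × depth; summing gives 504 bits (equivalently 26 + 40 + 62 + 78 + 110 + 188).

504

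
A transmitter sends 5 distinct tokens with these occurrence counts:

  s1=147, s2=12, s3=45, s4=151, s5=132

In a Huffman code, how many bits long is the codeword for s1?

Build the tree from the bottom:
combine s2(12), s3(45) → 57
combine 57, s5(132) → 189
combine s1(147), s4(151) → 298
combine 189, 298 → 487
s1's leaf is at depth 2, giving a 2-bit codeword.

2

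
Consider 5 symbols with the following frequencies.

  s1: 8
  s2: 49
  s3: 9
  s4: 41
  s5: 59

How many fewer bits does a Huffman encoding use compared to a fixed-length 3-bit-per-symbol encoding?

150

Fixed-length: 3 bits × 166 symbols = 498 bits.
Huffman merges:
s1(8) + s3(9) → 17
17 + s4(41) → 58
s2(49) + 58 → 107
s5(59) + 107 → 166
Huffman total = 17 + 58 + 107 + 166 = 348 bits.
Saving = 498 − 348 = 150 bits.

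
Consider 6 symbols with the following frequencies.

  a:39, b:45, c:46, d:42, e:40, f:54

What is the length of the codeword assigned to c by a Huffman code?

2

Huffman merges, smallest pair first:
a(39) + e(40) → 79
d(42) + b(45) → 87
c(46) + f(54) → 100
79 + 87 → 166
100 + 166 → 266
The subtree containing c is merged 2 times, so code length = 2.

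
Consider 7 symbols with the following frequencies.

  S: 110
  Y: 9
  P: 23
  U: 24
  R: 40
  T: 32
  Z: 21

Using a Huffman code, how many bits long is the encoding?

Merge the two smallest weights repeatedly:
merge Y(9) and Z(21): 30
merge P(23) and U(24): 47
merge 30 and T(32): 62
merge R(40) and 47: 87
merge 62 and 87: 149
merge S(110) and 149: 259
The encoded length is the sum of every internal node's weight: 30 + 47 + 62 + 87 + 149 + 259 = 634 bits.

634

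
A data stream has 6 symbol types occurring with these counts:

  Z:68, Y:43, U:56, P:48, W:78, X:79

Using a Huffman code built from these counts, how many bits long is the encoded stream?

959

Merge the two smallest weights repeatedly:
Y(43) + P(48) → 91
U(56) + Z(68) → 124
W(78) + X(79) → 157
91 + 124 → 215
157 + 215 → 372
Each symbol's bit-cost is frequency × depth; summing gives 959 bits (equivalently 91 + 124 + 157 + 215 + 372).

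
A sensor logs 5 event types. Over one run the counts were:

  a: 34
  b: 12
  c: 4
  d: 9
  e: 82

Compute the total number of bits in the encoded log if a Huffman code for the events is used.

238

Greedily combine the two least-frequent nodes:
c(4) + d(9) → 13
b(12) + 13 → 25
25 + a(34) → 59
59 + e(82) → 141
The encoded length is the sum of every internal node's weight: 13 + 25 + 59 + 141 = 238 bits.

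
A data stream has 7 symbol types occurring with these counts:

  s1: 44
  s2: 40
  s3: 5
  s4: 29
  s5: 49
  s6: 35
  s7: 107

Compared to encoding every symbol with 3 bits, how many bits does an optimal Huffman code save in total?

122

Fixed-length: 3 bits × 309 symbols = 927 bits.
Huffman merges:
combine s3(5), s4(29) → 34
combine 34, s6(35) → 69
combine s2(40), s1(44) → 84
combine s5(49), 69 → 118
combine 84, s7(107) → 191
combine 118, 191 → 309
Huffman total = 34 + 69 + 84 + 118 + 191 + 309 = 805 bits.
Saving = 927 − 805 = 122 bits.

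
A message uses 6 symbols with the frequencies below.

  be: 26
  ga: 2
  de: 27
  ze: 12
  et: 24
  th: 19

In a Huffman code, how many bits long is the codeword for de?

2

Huffman merges, smallest pair first:
merge ga(2) and ze(12): 14
merge 14 and th(19): 33
merge et(24) and be(26): 50
merge de(27) and 33: 60
merge 50 and 60: 110
de's leaf is at depth 2, giving a 2-bit codeword.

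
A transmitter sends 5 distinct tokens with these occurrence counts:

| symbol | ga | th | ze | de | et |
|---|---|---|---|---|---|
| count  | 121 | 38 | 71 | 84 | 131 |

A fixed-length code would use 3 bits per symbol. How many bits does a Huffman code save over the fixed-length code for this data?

336

Fixed-length: 3 bits × 445 symbols = 1335 bits.
Huffman merges:
th(38) + ze(71) → 109
de(84) + 109 → 193
ga(121) + et(131) → 252
193 + 252 → 445
Huffman total = 109 + 193 + 252 + 445 = 999 bits.
Saving = 1335 − 999 = 336 bits.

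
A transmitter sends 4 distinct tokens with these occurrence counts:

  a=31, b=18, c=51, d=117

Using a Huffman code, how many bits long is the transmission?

366

Greedily combine the two least-frequent nodes:
combine b(18), a(31) → 49
combine 49, c(51) → 100
combine 100, d(117) → 217
Each symbol's bit-cost is frequency × depth; summing gives 366 bits (equivalently 49 + 100 + 217).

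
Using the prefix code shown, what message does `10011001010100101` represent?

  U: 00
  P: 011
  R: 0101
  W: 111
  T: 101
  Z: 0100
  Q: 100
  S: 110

Read left to right; each codeword is recognised as soon as it completes (prefix code):
  100→Q | 110→S | 0101→R | 0100→Z | 101→T
Decoded message: QSRZT

QSRZT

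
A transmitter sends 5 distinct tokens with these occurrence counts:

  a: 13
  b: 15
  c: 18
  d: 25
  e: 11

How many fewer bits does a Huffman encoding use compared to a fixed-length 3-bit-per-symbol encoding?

Fixed-length: 3 bits × 82 symbols = 246 bits.
Huffman merges:
merge e(11) and a(13): 24
merge b(15) and c(18): 33
merge 24 and d(25): 49
merge 33 and 49: 82
Huffman total = 24 + 33 + 49 + 82 = 188 bits.
Saving = 246 − 188 = 58 bits.

58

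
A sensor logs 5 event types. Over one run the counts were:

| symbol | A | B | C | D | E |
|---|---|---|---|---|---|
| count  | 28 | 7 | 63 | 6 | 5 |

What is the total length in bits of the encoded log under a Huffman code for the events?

184

Merge the two smallest weights repeatedly:
merge E(5) and D(6): 11
merge B(7) and 11: 18
merge 18 and A(28): 46
merge 46 and C(63): 109
The encoded length is the sum of every internal node's weight: 11 + 18 + 46 + 109 = 184 bits.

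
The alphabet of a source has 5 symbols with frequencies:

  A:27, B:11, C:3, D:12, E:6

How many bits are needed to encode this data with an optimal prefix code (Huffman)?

Build the Huffman tree bottom-up:
merge C(3) and E(6): 9
merge 9 and B(11): 20
merge D(12) and 20: 32
merge A(27) and 32: 59
Each symbol's bit-cost is frequency × depth; summing gives 120 bits (equivalently 9 + 20 + 32 + 59).

120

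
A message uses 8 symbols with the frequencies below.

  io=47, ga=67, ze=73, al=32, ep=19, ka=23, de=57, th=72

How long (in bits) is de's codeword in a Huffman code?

3

Huffman merges, smallest pair first:
ep(19) + ka(23) → 42
al(32) + 42 → 74
io(47) + de(57) → 104
ga(67) + th(72) → 139
ze(73) + 74 → 147
104 + 139 → 243
147 + 243 → 390
de sits 3 levels below the root, so its codeword is 3 bits.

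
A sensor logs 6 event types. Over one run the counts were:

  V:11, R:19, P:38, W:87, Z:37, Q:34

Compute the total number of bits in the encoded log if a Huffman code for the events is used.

Merge the two smallest weights repeatedly:
merge V(11) and R(19): 30
merge 30 and Q(34): 64
merge Z(37) and P(38): 75
merge 64 and 75: 139
merge W(87) and 139: 226
Total encoded bits = sum of merged weights = 30 + 64 + 75 + 139 + 226 = 534.

534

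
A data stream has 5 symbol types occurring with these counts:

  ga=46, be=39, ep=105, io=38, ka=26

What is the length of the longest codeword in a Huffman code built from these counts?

Merge the two lowest-weight nodes at each step:
ka(26) + io(38) → 64
be(39) + ga(46) → 85
64 + 85 → 149
ep(105) + 149 → 254
The first pair merged (ka, io) ends up deepest, at depth 3.

3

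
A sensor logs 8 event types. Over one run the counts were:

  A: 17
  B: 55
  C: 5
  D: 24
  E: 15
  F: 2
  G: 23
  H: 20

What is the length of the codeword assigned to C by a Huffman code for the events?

Huffman merges, smallest pair first:
F(2) + C(5) → 7
7 + E(15) → 22
A(17) + H(20) → 37
22 + G(23) → 45
D(24) + 37 → 61
45 + B(55) → 100
61 + 100 → 161
C sits 5 levels below the root, so its codeword is 5 bits.

5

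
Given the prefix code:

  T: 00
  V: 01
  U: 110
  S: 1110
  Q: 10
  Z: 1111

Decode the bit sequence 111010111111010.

Read left to right; each codeword is recognised as soon as it completes (prefix code):
  1110→S | 10→Q | 1111→Z | 110→U | 10→Q
Decoded message: SQZUQ

SQZUQ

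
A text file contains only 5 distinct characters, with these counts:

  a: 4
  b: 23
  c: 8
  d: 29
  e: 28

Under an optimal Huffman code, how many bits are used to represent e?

2

Build the tree from the bottom:
merge a(4) and c(8): 12
merge 12 and b(23): 35
merge e(28) and d(29): 57
merge 35 and 57: 92
The subtree containing e is merged 2 times, so code length = 2.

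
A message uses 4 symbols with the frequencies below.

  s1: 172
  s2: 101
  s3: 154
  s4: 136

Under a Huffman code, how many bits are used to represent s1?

2

Build the tree from the bottom:
combine s2(101), s4(136) → 237
combine s3(154), s1(172) → 326
combine 237, 326 → 563
The subtree containing s1 is merged 2 times, so code length = 2.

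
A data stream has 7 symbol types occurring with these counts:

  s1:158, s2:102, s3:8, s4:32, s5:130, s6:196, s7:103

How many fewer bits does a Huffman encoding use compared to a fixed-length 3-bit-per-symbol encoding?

Fixed-length: 3 bits × 729 symbols = 2187 bits.
Huffman merges:
merge s3(8) and s4(32): 40
merge 40 and s2(102): 142
merge s7(103) and s5(130): 233
merge 142 and s1(158): 300
merge s6(196) and 233: 429
merge 300 and 429: 729
Huffman total = 40 + 142 + 233 + 300 + 429 + 729 = 1873 bits.
Saving = 2187 − 1873 = 314 bits.

314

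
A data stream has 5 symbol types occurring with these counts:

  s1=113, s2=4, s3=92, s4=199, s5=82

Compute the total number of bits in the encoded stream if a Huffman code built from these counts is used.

1045

Merge the two smallest weights repeatedly:
merge s2(4) and s5(82): 86
merge 86 and s3(92): 178
merge s1(113) and 178: 291
merge s4(199) and 291: 490
Total encoded bits = sum of merged weights = 86 + 178 + 291 + 490 = 1045.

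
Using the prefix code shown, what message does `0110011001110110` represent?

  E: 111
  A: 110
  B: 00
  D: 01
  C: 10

DCDCDAA

Read left to right; each codeword is recognised as soon as it completes (prefix code):
  01→D | 10→C | 01→D | 10→C | 01→D | 110→A | 110→A
Decoded message: DCDCDAA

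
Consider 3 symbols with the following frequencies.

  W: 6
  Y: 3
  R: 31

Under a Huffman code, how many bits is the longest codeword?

Merge the two lowest-weight nodes at each step:
merge Y(3) and W(6): 9
merge 9 and R(31): 40
The rarest symbols sit at the bottom; the longest codeword is 2 bits.

2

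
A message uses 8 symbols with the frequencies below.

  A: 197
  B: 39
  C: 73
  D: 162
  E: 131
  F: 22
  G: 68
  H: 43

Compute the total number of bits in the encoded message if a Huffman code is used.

Build the Huffman tree bottom-up:
merge F(22) and B(39): 61
merge H(43) and 61: 104
merge G(68) and C(73): 141
merge 104 and E(131): 235
merge 141 and D(162): 303
merge A(197) and 235: 432
merge 303 and 432: 735
Total encoded bits = sum of merged weights = 61 + 104 + 141 + 235 + 303 + 432 + 735 = 2011.

2011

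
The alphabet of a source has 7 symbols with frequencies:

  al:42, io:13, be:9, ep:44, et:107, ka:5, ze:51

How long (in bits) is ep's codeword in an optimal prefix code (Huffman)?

3

Build the tree from the bottom:
merge ka(5) and be(9): 14
merge io(13) and 14: 27
merge 27 and al(42): 69
merge ep(44) and ze(51): 95
merge 69 and 95: 164
merge et(107) and 164: 271
ep sits 3 levels below the root, so its codeword is 3 bits.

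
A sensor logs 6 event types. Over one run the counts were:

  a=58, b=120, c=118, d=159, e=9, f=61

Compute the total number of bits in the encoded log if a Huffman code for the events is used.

Merge the two smallest weights repeatedly:
e(9) + a(58) → 67
f(61) + 67 → 128
c(118) + b(120) → 238
128 + d(159) → 287
238 + 287 → 525
The encoded length is the sum of every internal node's weight: 67 + 128 + 238 + 287 + 525 = 1245 bits.

1245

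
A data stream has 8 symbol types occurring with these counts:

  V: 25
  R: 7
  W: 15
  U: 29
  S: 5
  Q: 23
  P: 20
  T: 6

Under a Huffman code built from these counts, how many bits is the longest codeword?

5

Merge the two lowest-weight nodes at each step:
merge S(5) and T(6): 11
merge R(7) and 11: 18
merge W(15) and 18: 33
merge P(20) and Q(23): 43
merge V(25) and U(29): 54
merge 33 and 43: 76
merge 54 and 76: 130
The rarest symbols sit at the bottom; the longest codeword is 5 bits.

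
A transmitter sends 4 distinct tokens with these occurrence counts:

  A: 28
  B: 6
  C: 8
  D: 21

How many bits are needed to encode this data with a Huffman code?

112

Build the Huffman tree bottom-up:
merge B(6) and C(8): 14
merge 14 and D(21): 35
merge A(28) and 35: 63
The encoded length is the sum of every internal node's weight: 14 + 35 + 63 = 112 bits.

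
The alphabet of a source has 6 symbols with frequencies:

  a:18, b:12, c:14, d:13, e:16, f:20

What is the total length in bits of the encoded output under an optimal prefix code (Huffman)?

241

Greedily combine the two least-frequent nodes:
merge b(12) and d(13): 25
merge c(14) and e(16): 30
merge a(18) and f(20): 38
merge 25 and 30: 55
merge 38 and 55: 93
The encoded length is the sum of every internal node's weight: 25 + 30 + 38 + 55 + 93 = 241 bits.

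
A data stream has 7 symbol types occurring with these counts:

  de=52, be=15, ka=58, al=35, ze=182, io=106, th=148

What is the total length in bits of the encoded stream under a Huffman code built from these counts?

1504

Greedily combine the two least-frequent nodes:
combine be(15), al(35) → 50
combine 50, de(52) → 102
combine ka(58), 102 → 160
combine io(106), th(148) → 254
combine 160, ze(182) → 342
combine 254, 342 → 596
Each symbol's bit-cost is frequency × depth; summing gives 1504 bits (equivalently 50 + 102 + 160 + 254 + 342 + 596).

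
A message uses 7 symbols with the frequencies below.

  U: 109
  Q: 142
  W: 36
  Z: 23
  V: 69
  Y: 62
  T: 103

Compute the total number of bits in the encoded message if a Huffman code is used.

Greedily combine the two least-frequent nodes:
Z(23) + W(36) → 59
59 + Y(62) → 121
V(69) + T(103) → 172
U(109) + 121 → 230
Q(142) + 172 → 314
230 + 314 → 544
Each symbol's bit-cost is frequency × depth; summing gives 1440 bits (equivalently 59 + 121 + 172 + 230 + 314 + 544).

1440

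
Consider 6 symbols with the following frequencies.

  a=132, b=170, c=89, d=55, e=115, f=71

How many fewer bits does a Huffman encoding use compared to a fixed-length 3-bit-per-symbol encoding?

Fixed-length: 3 bits × 632 symbols = 1896 bits.
Huffman merges:
combine d(55), f(71) → 126
combine c(89), e(115) → 204
combine 126, a(132) → 258
combine b(170), 204 → 374
combine 258, 374 → 632
Huffman total = 126 + 204 + 258 + 374 + 632 = 1594 bits.
Saving = 1896 − 1594 = 302 bits.

302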